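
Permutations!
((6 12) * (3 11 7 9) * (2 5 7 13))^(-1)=((2 5 7 9 3 11 13)(6 12))^(-1)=(2 13 11 3 9 7 5)(6 12)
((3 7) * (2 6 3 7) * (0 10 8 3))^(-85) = (0 6 2 3 8 10)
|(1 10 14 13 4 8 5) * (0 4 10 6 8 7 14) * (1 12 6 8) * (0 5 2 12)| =35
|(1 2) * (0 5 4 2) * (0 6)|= 6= |(0 5 4 2 1 6)|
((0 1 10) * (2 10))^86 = ((0 1 2 10))^86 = (0 2)(1 10)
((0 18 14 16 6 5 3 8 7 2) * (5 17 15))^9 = ((0 18 14 16 6 17 15 5 3 8 7 2))^9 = (0 8 15 16)(2 3 17 14)(5 6 18 7)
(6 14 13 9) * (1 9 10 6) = [0, 9, 2, 3, 4, 5, 14, 7, 8, 1, 6, 11, 12, 10, 13] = (1 9)(6 14 13 10)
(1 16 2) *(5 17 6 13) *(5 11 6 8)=(1 16 2)(5 17 8)(6 13 11)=[0, 16, 1, 3, 4, 17, 13, 7, 5, 9, 10, 6, 12, 11, 14, 15, 2, 8]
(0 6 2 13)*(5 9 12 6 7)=(0 7 5 9 12 6 2 13)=[7, 1, 13, 3, 4, 9, 2, 5, 8, 12, 10, 11, 6, 0]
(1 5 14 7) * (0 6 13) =[6, 5, 2, 3, 4, 14, 13, 1, 8, 9, 10, 11, 12, 0, 7] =(0 6 13)(1 5 14 7)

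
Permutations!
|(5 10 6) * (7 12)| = 6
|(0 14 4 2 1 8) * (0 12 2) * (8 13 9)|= 6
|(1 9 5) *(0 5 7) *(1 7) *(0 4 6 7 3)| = 6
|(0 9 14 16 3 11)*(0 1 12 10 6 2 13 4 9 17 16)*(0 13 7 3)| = 24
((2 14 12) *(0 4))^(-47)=((0 4)(2 14 12))^(-47)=(0 4)(2 14 12)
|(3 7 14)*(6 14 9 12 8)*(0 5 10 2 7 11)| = 12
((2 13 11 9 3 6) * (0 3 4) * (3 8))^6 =(0 11 6)(2 8 9)(3 4 13)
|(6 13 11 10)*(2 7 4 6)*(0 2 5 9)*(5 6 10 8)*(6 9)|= |(0 2 7 4 10 9)(5 6 13 11 8)|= 30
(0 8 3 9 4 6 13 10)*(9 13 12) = [8, 1, 2, 13, 6, 5, 12, 7, 3, 4, 0, 11, 9, 10] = (0 8 3 13 10)(4 6 12 9)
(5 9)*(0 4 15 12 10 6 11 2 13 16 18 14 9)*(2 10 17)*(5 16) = (0 4 15 12 17 2 13 5)(6 11 10)(9 16 18 14) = [4, 1, 13, 3, 15, 0, 11, 7, 8, 16, 6, 10, 17, 5, 9, 12, 18, 2, 14]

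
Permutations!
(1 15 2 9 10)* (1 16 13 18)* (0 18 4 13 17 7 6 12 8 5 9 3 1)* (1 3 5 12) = (0 18)(1 15 2 5 9 10 16 17 7 6)(4 13)(8 12) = [18, 15, 5, 3, 13, 9, 1, 6, 12, 10, 16, 11, 8, 4, 14, 2, 17, 7, 0]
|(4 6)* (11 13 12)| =|(4 6)(11 13 12)| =6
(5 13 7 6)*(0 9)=(0 9)(5 13 7 6)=[9, 1, 2, 3, 4, 13, 5, 6, 8, 0, 10, 11, 12, 7]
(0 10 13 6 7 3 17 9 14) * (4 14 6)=(0 10 13 4 14)(3 17 9 6 7)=[10, 1, 2, 17, 14, 5, 7, 3, 8, 6, 13, 11, 12, 4, 0, 15, 16, 9]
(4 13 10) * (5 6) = (4 13 10)(5 6) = [0, 1, 2, 3, 13, 6, 5, 7, 8, 9, 4, 11, 12, 10]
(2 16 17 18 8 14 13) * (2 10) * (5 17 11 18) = (2 16 11 18 8 14 13 10)(5 17) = [0, 1, 16, 3, 4, 17, 6, 7, 14, 9, 2, 18, 12, 10, 13, 15, 11, 5, 8]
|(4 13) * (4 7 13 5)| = |(4 5)(7 13)| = 2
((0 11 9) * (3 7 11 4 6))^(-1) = ((0 4 6 3 7 11 9))^(-1) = (0 9 11 7 3 6 4)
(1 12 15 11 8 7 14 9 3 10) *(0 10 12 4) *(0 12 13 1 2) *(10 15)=(0 15 11 8 7 14 9 3 13 1 4 12 10 2)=[15, 4, 0, 13, 12, 5, 6, 14, 7, 3, 2, 8, 10, 1, 9, 11]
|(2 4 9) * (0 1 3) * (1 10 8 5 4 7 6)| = 11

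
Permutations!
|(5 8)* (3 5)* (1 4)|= |(1 4)(3 5 8)|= 6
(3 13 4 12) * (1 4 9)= (1 4 12 3 13 9)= [0, 4, 2, 13, 12, 5, 6, 7, 8, 1, 10, 11, 3, 9]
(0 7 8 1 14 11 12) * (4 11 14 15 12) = (0 7 8 1 15 12)(4 11) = [7, 15, 2, 3, 11, 5, 6, 8, 1, 9, 10, 4, 0, 13, 14, 12]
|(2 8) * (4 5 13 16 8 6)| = |(2 6 4 5 13 16 8)| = 7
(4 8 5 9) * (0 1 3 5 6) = (0 1 3 5 9 4 8 6) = [1, 3, 2, 5, 8, 9, 0, 7, 6, 4]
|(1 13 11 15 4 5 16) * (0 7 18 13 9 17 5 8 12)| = 45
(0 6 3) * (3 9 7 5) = (0 6 9 7 5 3) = [6, 1, 2, 0, 4, 3, 9, 5, 8, 7]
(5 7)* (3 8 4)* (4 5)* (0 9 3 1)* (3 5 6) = (0 9 5 7 4 1)(3 8 6) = [9, 0, 2, 8, 1, 7, 3, 4, 6, 5]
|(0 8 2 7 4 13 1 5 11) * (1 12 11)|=8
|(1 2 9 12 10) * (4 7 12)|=7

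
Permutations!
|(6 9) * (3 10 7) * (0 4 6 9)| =|(0 4 6)(3 10 7)| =3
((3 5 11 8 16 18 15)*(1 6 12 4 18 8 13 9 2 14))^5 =((1 6 12 4 18 15 3 5 11 13 9 2 14)(8 16))^5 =(1 15 9 12 5 14 18 13 6 3 2 4 11)(8 16)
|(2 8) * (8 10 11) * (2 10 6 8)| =|(2 6 8 10 11)| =5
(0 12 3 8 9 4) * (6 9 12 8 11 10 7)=(0 8 12 3 11 10 7 6 9 4)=[8, 1, 2, 11, 0, 5, 9, 6, 12, 4, 7, 10, 3]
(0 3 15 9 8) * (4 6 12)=(0 3 15 9 8)(4 6 12)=[3, 1, 2, 15, 6, 5, 12, 7, 0, 8, 10, 11, 4, 13, 14, 9]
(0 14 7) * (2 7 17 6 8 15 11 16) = (0 14 17 6 8 15 11 16 2 7) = [14, 1, 7, 3, 4, 5, 8, 0, 15, 9, 10, 16, 12, 13, 17, 11, 2, 6]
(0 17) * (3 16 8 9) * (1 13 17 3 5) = [3, 13, 2, 16, 4, 1, 6, 7, 9, 5, 10, 11, 12, 17, 14, 15, 8, 0] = (0 3 16 8 9 5 1 13 17)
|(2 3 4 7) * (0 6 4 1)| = 7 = |(0 6 4 7 2 3 1)|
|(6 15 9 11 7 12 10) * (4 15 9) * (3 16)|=|(3 16)(4 15)(6 9 11 7 12 10)|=6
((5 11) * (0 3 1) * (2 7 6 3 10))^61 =(0 3 7 10 1 6 2)(5 11)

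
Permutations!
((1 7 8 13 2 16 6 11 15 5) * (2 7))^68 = (1 15 6 2 5 11 16)(7 13 8)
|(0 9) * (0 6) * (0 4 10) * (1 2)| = 10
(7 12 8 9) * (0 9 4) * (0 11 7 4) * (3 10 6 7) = (0 9 4 11 3 10 6 7 12 8) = [9, 1, 2, 10, 11, 5, 7, 12, 0, 4, 6, 3, 8]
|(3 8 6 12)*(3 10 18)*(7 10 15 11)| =|(3 8 6 12 15 11 7 10 18)| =9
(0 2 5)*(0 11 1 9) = (0 2 5 11 1 9) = [2, 9, 5, 3, 4, 11, 6, 7, 8, 0, 10, 1]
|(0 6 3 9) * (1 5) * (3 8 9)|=|(0 6 8 9)(1 5)|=4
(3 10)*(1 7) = (1 7)(3 10) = [0, 7, 2, 10, 4, 5, 6, 1, 8, 9, 3]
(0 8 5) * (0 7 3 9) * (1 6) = [8, 6, 2, 9, 4, 7, 1, 3, 5, 0] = (0 8 5 7 3 9)(1 6)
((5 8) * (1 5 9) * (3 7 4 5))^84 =(9)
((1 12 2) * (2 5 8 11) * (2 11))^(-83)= ((1 12 5 8 2))^(-83)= (1 5 2 12 8)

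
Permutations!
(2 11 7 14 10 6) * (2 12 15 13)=[0, 1, 11, 3, 4, 5, 12, 14, 8, 9, 6, 7, 15, 2, 10, 13]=(2 11 7 14 10 6 12 15 13)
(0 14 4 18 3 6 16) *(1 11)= (0 14 4 18 3 6 16)(1 11)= [14, 11, 2, 6, 18, 5, 16, 7, 8, 9, 10, 1, 12, 13, 4, 15, 0, 17, 3]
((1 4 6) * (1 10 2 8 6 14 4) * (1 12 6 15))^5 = (1 8 10 12 15 2 6)(4 14)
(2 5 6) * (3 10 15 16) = (2 5 6)(3 10 15 16) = [0, 1, 5, 10, 4, 6, 2, 7, 8, 9, 15, 11, 12, 13, 14, 16, 3]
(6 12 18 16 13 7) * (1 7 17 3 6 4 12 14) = (1 7 4 12 18 16 13 17 3 6 14) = [0, 7, 2, 6, 12, 5, 14, 4, 8, 9, 10, 11, 18, 17, 1, 15, 13, 3, 16]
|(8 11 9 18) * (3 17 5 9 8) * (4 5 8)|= 8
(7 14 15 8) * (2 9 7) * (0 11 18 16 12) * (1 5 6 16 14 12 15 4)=(0 11 18 14 4 1 5 6 16 15 8 2 9 7 12)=[11, 5, 9, 3, 1, 6, 16, 12, 2, 7, 10, 18, 0, 13, 4, 8, 15, 17, 14]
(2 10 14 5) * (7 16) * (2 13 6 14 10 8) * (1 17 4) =[0, 17, 8, 3, 1, 13, 14, 16, 2, 9, 10, 11, 12, 6, 5, 15, 7, 4] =(1 17 4)(2 8)(5 13 6 14)(7 16)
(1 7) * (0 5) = (0 5)(1 7) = [5, 7, 2, 3, 4, 0, 6, 1]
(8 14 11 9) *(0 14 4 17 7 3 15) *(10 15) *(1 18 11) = (0 14 1 18 11 9 8 4 17 7 3 10 15) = [14, 18, 2, 10, 17, 5, 6, 3, 4, 8, 15, 9, 12, 13, 1, 0, 16, 7, 11]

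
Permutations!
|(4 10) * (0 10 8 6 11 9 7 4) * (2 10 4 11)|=6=|(0 4 8 6 2 10)(7 11 9)|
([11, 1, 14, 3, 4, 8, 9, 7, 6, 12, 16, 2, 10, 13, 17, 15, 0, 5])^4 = (0 17 9)(2 8 10)(5 12 11)(6 16 14)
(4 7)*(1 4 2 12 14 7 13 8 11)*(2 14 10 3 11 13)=(1 4 2 12 10 3 11)(7 14)(8 13)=[0, 4, 12, 11, 2, 5, 6, 14, 13, 9, 3, 1, 10, 8, 7]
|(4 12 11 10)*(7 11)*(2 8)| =|(2 8)(4 12 7 11 10)| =10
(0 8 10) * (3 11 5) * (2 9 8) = (0 2 9 8 10)(3 11 5) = [2, 1, 9, 11, 4, 3, 6, 7, 10, 8, 0, 5]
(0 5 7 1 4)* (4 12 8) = (0 5 7 1 12 8 4) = [5, 12, 2, 3, 0, 7, 6, 1, 4, 9, 10, 11, 8]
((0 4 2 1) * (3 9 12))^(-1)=((0 4 2 1)(3 9 12))^(-1)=(0 1 2 4)(3 12 9)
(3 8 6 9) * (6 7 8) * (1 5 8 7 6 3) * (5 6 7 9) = (1 6 5 8 7 9) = [0, 6, 2, 3, 4, 8, 5, 9, 7, 1]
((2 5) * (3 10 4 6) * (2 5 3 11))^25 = ((2 3 10 4 6 11))^25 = (2 3 10 4 6 11)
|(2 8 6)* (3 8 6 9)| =6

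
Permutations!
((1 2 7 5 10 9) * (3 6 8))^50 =(1 7 10)(2 5 9)(3 8 6)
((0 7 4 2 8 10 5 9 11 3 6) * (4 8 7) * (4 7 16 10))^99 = (0 4 10 11)(2 5 3 7)(6 8 16 9)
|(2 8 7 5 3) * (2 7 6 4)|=12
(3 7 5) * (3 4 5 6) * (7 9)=(3 9 7 6)(4 5)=[0, 1, 2, 9, 5, 4, 3, 6, 8, 7]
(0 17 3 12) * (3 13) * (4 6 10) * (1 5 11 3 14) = (0 17 13 14 1 5 11 3 12)(4 6 10) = [17, 5, 2, 12, 6, 11, 10, 7, 8, 9, 4, 3, 0, 14, 1, 15, 16, 13]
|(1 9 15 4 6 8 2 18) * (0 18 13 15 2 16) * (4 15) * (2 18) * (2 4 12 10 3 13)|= 60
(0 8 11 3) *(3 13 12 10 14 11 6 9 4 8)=(0 3)(4 8 6 9)(10 14 11 13 12)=[3, 1, 2, 0, 8, 5, 9, 7, 6, 4, 14, 13, 10, 12, 11]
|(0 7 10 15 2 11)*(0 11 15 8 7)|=|(2 15)(7 10 8)|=6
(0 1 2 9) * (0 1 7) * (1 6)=(0 7)(1 2 9 6)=[7, 2, 9, 3, 4, 5, 1, 0, 8, 6]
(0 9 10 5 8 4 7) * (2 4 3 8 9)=(0 2 4 7)(3 8)(5 9 10)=[2, 1, 4, 8, 7, 9, 6, 0, 3, 10, 5]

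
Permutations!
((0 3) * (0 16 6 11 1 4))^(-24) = (0 11 3 1 16 4 6)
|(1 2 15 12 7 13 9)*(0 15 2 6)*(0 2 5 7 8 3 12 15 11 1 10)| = |(15)(0 11 1 6 2 5 7 13 9 10)(3 12 8)| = 30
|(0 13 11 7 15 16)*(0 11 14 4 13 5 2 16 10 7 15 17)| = |(0 5 2 16 11 15 10 7 17)(4 13 14)| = 9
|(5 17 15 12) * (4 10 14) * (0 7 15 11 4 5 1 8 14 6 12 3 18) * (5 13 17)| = 10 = |(0 7 15 3 18)(1 8 14 13 17 11 4 10 6 12)|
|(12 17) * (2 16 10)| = 6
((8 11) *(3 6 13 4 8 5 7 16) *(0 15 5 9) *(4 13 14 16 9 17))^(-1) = ((0 15 5 7 9)(3 6 14 16)(4 8 11 17))^(-1) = (0 9 7 5 15)(3 16 14 6)(4 17 11 8)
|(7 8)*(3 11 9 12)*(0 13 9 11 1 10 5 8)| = 10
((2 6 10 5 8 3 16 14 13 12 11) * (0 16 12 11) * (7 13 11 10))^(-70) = (0 10 11 3 7 16 5 2 12 13 14 8 6)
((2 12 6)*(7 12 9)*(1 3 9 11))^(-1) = (1 11 2 6 12 7 9 3)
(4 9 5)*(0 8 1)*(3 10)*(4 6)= (0 8 1)(3 10)(4 9 5 6)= [8, 0, 2, 10, 9, 6, 4, 7, 1, 5, 3]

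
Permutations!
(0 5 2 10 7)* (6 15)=[5, 1, 10, 3, 4, 2, 15, 0, 8, 9, 7, 11, 12, 13, 14, 6]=(0 5 2 10 7)(6 15)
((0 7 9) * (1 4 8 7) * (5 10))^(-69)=((0 1 4 8 7 9)(5 10))^(-69)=(0 8)(1 7)(4 9)(5 10)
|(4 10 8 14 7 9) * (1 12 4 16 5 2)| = |(1 12 4 10 8 14 7 9 16 5 2)| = 11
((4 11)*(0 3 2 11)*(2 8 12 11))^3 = (0 12)(3 11)(4 8)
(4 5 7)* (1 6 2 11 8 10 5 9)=(1 6 2 11 8 10 5 7 4 9)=[0, 6, 11, 3, 9, 7, 2, 4, 10, 1, 5, 8]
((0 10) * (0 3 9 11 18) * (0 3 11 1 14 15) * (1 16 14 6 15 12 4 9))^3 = ((0 10 11 18 3 1 6 15)(4 9 16 14 12))^3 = (0 18 6 10 3 15 11 1)(4 14 9 12 16)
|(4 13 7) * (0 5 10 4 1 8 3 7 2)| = 12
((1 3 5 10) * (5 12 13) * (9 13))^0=(13)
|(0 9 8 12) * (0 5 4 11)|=|(0 9 8 12 5 4 11)|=7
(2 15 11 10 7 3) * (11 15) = [0, 1, 11, 2, 4, 5, 6, 3, 8, 9, 7, 10, 12, 13, 14, 15] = (15)(2 11 10 7 3)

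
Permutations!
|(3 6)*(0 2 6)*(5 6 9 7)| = |(0 2 9 7 5 6 3)| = 7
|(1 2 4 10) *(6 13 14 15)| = 4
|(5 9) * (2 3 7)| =|(2 3 7)(5 9)| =6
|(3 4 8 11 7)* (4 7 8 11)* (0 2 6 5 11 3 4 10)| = |(0 2 6 5 11 8 10)(3 7 4)| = 21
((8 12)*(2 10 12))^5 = (2 10 12 8)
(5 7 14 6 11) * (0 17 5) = [17, 1, 2, 3, 4, 7, 11, 14, 8, 9, 10, 0, 12, 13, 6, 15, 16, 5] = (0 17 5 7 14 6 11)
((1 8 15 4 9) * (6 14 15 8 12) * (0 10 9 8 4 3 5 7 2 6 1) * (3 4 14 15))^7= (0 10 9)(1 12)(2 5 14 4 6 7 3 8 15)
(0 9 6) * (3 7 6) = [9, 1, 2, 7, 4, 5, 0, 6, 8, 3] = (0 9 3 7 6)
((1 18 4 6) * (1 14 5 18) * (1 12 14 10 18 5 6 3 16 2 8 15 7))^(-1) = (1 7 15 8 2 16 3 4 18 10 6 14 12)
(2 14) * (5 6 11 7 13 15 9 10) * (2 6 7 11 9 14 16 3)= [0, 1, 16, 2, 4, 7, 9, 13, 8, 10, 5, 11, 12, 15, 6, 14, 3]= (2 16 3)(5 7 13 15 14 6 9 10)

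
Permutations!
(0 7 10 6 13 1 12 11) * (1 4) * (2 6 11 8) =[7, 12, 6, 3, 1, 5, 13, 10, 2, 9, 11, 0, 8, 4] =(0 7 10 11)(1 12 8 2 6 13 4)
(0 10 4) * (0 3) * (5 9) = (0 10 4 3)(5 9) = [10, 1, 2, 0, 3, 9, 6, 7, 8, 5, 4]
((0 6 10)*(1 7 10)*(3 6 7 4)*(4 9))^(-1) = (0 10 7)(1 6 3 4 9)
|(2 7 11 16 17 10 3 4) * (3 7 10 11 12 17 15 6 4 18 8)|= |(2 10 7 12 17 11 16 15 6 4)(3 18 8)|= 30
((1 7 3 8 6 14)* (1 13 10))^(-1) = (1 10 13 14 6 8 3 7)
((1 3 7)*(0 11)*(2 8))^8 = ((0 11)(1 3 7)(2 8))^8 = (11)(1 7 3)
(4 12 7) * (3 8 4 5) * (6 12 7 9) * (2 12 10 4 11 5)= (2 12 9 6 10 4 7)(3 8 11 5)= [0, 1, 12, 8, 7, 3, 10, 2, 11, 6, 4, 5, 9]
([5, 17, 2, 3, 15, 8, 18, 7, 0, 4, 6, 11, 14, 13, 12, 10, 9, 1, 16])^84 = (18)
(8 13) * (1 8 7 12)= (1 8 13 7 12)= [0, 8, 2, 3, 4, 5, 6, 12, 13, 9, 10, 11, 1, 7]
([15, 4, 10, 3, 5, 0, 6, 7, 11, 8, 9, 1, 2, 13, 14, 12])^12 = (0 15 12 2 10 9 8 11 1 4 5)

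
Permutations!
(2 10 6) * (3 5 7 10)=(2 3 5 7 10 6)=[0, 1, 3, 5, 4, 7, 2, 10, 8, 9, 6]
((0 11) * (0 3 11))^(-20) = (11)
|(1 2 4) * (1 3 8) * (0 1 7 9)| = 8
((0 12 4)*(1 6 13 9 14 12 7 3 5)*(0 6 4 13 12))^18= (0 12 5 14 6 3 9 4 7 13 1)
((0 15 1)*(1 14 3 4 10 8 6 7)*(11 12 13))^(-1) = (0 1 7 6 8 10 4 3 14 15)(11 13 12)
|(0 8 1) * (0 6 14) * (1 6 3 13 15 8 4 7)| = 10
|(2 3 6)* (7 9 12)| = |(2 3 6)(7 9 12)| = 3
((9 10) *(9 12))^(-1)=((9 10 12))^(-1)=(9 12 10)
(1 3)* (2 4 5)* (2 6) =(1 3)(2 4 5 6) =[0, 3, 4, 1, 5, 6, 2]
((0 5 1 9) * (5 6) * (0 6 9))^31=((0 9 6 5 1))^31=(0 9 6 5 1)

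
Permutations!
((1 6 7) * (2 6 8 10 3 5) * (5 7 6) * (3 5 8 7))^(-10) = (2 10)(5 8)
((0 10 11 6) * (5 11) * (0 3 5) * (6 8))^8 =(3 8 5 6 11)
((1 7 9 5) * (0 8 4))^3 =(1 5 9 7)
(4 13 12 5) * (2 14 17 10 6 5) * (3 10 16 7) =(2 14 17 16 7 3 10 6 5 4 13 12) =[0, 1, 14, 10, 13, 4, 5, 3, 8, 9, 6, 11, 2, 12, 17, 15, 7, 16]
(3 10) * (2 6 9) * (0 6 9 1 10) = (0 6 1 10 3)(2 9) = [6, 10, 9, 0, 4, 5, 1, 7, 8, 2, 3]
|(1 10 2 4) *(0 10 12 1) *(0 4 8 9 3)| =6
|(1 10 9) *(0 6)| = 6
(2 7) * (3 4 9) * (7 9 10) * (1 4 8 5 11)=(1 4 10 7 2 9 3 8 5 11)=[0, 4, 9, 8, 10, 11, 6, 2, 5, 3, 7, 1]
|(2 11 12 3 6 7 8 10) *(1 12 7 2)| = |(1 12 3 6 2 11 7 8 10)| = 9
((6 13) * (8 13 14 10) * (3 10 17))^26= ((3 10 8 13 6 14 17))^26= (3 14 13 10 17 6 8)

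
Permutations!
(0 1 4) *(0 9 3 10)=[1, 4, 2, 10, 9, 5, 6, 7, 8, 3, 0]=(0 1 4 9 3 10)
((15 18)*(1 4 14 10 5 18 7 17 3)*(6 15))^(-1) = (1 3 17 7 15 6 18 5 10 14 4)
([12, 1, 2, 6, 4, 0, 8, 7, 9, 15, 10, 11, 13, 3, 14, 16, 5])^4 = (0 6 16 13 9)(3 15 12 8 5)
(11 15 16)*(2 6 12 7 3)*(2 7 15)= (2 6 12 15 16 11)(3 7)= [0, 1, 6, 7, 4, 5, 12, 3, 8, 9, 10, 2, 15, 13, 14, 16, 11]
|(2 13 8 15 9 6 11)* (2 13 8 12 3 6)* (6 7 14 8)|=11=|(2 6 11 13 12 3 7 14 8 15 9)|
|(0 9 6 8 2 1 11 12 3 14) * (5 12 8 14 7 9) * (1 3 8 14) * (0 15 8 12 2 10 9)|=40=|(0 5 2 3 7)(1 11 14 15 8 10 9 6)|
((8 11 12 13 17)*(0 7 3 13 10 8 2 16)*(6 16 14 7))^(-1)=((0 6 16)(2 14 7 3 13 17)(8 11 12 10))^(-1)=(0 16 6)(2 17 13 3 7 14)(8 10 12 11)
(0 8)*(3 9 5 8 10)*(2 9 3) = (0 10 2 9 5 8) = [10, 1, 9, 3, 4, 8, 6, 7, 0, 5, 2]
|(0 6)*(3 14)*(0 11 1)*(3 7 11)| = 7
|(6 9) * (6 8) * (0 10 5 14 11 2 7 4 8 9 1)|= |(0 10 5 14 11 2 7 4 8 6 1)|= 11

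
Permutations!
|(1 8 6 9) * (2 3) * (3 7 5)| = |(1 8 6 9)(2 7 5 3)| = 4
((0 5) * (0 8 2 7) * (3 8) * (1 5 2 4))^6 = (1 5 3 8 4)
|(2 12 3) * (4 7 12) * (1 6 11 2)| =8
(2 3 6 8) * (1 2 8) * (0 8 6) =(0 8 6 1 2 3) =[8, 2, 3, 0, 4, 5, 1, 7, 6]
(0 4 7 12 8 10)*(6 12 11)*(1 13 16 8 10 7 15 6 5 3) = (0 4 15 6 12 10)(1 13 16 8 7 11 5 3) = [4, 13, 2, 1, 15, 3, 12, 11, 7, 9, 0, 5, 10, 16, 14, 6, 8]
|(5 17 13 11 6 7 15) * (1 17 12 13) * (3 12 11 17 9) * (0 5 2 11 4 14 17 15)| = 15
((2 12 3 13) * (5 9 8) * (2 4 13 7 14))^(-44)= ((2 12 3 7 14)(4 13)(5 9 8))^(-44)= (2 12 3 7 14)(5 9 8)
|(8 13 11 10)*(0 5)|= 4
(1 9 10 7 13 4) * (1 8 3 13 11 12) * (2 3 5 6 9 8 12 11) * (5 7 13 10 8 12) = (1 12)(2 3 10 13 4 5 6 9 8 7) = [0, 12, 3, 10, 5, 6, 9, 2, 7, 8, 13, 11, 1, 4]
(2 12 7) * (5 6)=[0, 1, 12, 3, 4, 6, 5, 2, 8, 9, 10, 11, 7]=(2 12 7)(5 6)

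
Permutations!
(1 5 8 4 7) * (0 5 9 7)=(0 5 8 4)(1 9 7)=[5, 9, 2, 3, 0, 8, 6, 1, 4, 7]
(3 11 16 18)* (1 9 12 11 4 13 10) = [0, 9, 2, 4, 13, 5, 6, 7, 8, 12, 1, 16, 11, 10, 14, 15, 18, 17, 3] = (1 9 12 11 16 18 3 4 13 10)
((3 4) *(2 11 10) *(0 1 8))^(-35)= ((0 1 8)(2 11 10)(3 4))^(-35)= (0 1 8)(2 11 10)(3 4)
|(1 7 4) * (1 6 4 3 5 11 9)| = 6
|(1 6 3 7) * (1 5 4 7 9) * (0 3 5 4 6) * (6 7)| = |(0 3 9 1)(4 6 5 7)| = 4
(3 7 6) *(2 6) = (2 6 3 7) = [0, 1, 6, 7, 4, 5, 3, 2]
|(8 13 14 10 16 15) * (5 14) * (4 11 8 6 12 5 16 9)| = |(4 11 8 13 16 15 6 12 5 14 10 9)| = 12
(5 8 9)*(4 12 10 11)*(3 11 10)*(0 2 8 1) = (0 2 8 9 5 1)(3 11 4 12) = [2, 0, 8, 11, 12, 1, 6, 7, 9, 5, 10, 4, 3]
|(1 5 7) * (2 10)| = |(1 5 7)(2 10)| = 6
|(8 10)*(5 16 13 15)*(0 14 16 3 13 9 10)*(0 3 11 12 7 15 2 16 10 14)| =40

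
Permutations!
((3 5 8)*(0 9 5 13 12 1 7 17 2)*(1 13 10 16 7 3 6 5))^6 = (0 7 3)(1 2 16)(9 17 10)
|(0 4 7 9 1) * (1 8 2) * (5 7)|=8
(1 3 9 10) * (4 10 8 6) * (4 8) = (1 3 9 4 10)(6 8) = [0, 3, 2, 9, 10, 5, 8, 7, 6, 4, 1]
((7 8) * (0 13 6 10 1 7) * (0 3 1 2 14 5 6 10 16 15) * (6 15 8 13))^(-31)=(0 10 8 5 7 6 2 3 15 13 16 14 1)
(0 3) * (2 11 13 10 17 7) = (0 3)(2 11 13 10 17 7) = [3, 1, 11, 0, 4, 5, 6, 2, 8, 9, 17, 13, 12, 10, 14, 15, 16, 7]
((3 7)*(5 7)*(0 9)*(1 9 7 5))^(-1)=((0 7 3 1 9))^(-1)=(0 9 1 3 7)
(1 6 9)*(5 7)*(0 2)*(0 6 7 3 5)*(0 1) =(0 2 6 9)(1 7)(3 5) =[2, 7, 6, 5, 4, 3, 9, 1, 8, 0]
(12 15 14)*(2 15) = (2 15 14 12) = [0, 1, 15, 3, 4, 5, 6, 7, 8, 9, 10, 11, 2, 13, 12, 14]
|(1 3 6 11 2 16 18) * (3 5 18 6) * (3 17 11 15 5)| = 10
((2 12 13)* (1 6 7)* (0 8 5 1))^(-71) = (0 8 5 1 6 7)(2 12 13)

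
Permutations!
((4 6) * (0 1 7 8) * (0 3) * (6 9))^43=((0 1 7 8 3)(4 9 6))^43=(0 8 1 3 7)(4 9 6)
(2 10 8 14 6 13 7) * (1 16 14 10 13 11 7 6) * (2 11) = (1 16 14)(2 13 6)(7 11)(8 10) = [0, 16, 13, 3, 4, 5, 2, 11, 10, 9, 8, 7, 12, 6, 1, 15, 14]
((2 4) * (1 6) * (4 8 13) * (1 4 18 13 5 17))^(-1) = ((1 6 4 2 8 5 17)(13 18))^(-1) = (1 17 5 8 2 4 6)(13 18)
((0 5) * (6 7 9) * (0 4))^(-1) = (0 4 5)(6 9 7)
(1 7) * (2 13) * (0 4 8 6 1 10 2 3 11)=(0 4 8 6 1 7 10 2 13 3 11)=[4, 7, 13, 11, 8, 5, 1, 10, 6, 9, 2, 0, 12, 3]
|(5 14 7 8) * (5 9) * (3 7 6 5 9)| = |(3 7 8)(5 14 6)| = 3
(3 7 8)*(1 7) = (1 7 8 3) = [0, 7, 2, 1, 4, 5, 6, 8, 3]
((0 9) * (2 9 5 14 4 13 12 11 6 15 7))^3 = (0 4 11 7)(2 5 13 6)(9 14 12 15)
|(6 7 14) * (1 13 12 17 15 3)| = |(1 13 12 17 15 3)(6 7 14)| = 6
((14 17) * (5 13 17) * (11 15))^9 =(5 13 17 14)(11 15)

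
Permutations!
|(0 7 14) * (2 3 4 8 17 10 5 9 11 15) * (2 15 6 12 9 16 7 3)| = |(0 3 4 8 17 10 5 16 7 14)(6 12 9 11)| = 20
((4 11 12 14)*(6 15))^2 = ((4 11 12 14)(6 15))^2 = (15)(4 12)(11 14)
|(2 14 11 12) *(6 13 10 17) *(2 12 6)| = 7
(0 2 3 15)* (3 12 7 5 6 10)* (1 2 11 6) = [11, 2, 12, 15, 4, 1, 10, 5, 8, 9, 3, 6, 7, 13, 14, 0] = (0 11 6 10 3 15)(1 2 12 7 5)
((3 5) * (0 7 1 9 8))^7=((0 7 1 9 8)(3 5))^7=(0 1 8 7 9)(3 5)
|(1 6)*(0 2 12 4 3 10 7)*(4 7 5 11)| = 20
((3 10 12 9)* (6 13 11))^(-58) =(3 12)(6 11 13)(9 10)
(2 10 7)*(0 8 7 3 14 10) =(0 8 7 2)(3 14 10) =[8, 1, 0, 14, 4, 5, 6, 2, 7, 9, 3, 11, 12, 13, 10]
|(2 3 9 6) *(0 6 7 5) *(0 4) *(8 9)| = 9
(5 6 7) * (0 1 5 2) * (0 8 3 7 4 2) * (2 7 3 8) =(8)(0 1 5 6 4 7) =[1, 5, 2, 3, 7, 6, 4, 0, 8]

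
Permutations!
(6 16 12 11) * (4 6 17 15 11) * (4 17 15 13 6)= (6 16 12 17 13)(11 15)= [0, 1, 2, 3, 4, 5, 16, 7, 8, 9, 10, 15, 17, 6, 14, 11, 12, 13]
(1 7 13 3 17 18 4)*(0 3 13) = (0 3 17 18 4 1 7) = [3, 7, 2, 17, 1, 5, 6, 0, 8, 9, 10, 11, 12, 13, 14, 15, 16, 18, 4]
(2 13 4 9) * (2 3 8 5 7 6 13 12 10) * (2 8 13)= [0, 1, 12, 13, 9, 7, 2, 6, 5, 3, 8, 11, 10, 4]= (2 12 10 8 5 7 6)(3 13 4 9)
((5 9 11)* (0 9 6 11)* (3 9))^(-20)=(0 3 9)(5 6 11)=((0 3 9)(5 6 11))^(-20)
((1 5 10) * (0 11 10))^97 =(0 10 5 11 1)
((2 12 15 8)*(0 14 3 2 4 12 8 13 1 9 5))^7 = (0 15 3 1 8 5 12 14 13 2 9 4)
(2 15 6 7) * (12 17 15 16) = (2 16 12 17 15 6 7) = [0, 1, 16, 3, 4, 5, 7, 2, 8, 9, 10, 11, 17, 13, 14, 6, 12, 15]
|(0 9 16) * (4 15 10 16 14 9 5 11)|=14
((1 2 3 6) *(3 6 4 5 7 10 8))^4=(1 2 6)(3 10 5)(4 8 7)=((1 2 6)(3 4 5 7 10 8))^4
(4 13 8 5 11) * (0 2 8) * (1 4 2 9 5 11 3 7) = [9, 4, 8, 7, 13, 3, 6, 1, 11, 5, 10, 2, 12, 0] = (0 9 5 3 7 1 4 13)(2 8 11)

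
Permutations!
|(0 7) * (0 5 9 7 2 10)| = 3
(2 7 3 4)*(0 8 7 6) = (0 8 7 3 4 2 6) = [8, 1, 6, 4, 2, 5, 0, 3, 7]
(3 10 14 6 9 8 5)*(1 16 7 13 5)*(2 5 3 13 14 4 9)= (1 16 7 14 6 2 5 13 3 10 4 9 8)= [0, 16, 5, 10, 9, 13, 2, 14, 1, 8, 4, 11, 12, 3, 6, 15, 7]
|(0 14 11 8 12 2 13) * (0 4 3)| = |(0 14 11 8 12 2 13 4 3)| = 9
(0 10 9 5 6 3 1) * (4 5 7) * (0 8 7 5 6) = (0 10 9 5)(1 8 7 4 6 3) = [10, 8, 2, 1, 6, 0, 3, 4, 7, 5, 9]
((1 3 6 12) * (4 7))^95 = (1 12 6 3)(4 7)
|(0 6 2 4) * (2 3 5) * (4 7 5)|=12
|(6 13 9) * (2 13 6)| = 3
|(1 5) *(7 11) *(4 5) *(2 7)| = |(1 4 5)(2 7 11)| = 3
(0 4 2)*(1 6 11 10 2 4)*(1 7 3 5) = [7, 6, 0, 5, 4, 1, 11, 3, 8, 9, 2, 10] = (0 7 3 5 1 6 11 10 2)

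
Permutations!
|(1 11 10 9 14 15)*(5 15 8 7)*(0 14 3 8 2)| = 9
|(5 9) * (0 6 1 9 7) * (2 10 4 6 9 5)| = 9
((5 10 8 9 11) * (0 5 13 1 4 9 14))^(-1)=((0 5 10 8 14)(1 4 9 11 13))^(-1)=(0 14 8 10 5)(1 13 11 9 4)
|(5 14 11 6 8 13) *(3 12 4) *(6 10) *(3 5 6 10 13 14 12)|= |(4 5 12)(6 8 14 11 13)|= 15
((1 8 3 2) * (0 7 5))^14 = ((0 7 5)(1 8 3 2))^14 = (0 5 7)(1 3)(2 8)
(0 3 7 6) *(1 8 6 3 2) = (0 2 1 8 6)(3 7) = [2, 8, 1, 7, 4, 5, 0, 3, 6]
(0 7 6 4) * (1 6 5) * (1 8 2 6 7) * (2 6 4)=[1, 7, 4, 3, 0, 8, 2, 5, 6]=(0 1 7 5 8 6 2 4)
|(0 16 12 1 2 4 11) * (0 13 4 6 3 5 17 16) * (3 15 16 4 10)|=42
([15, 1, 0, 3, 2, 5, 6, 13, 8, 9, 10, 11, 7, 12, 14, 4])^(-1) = (0 2 4 15)(7 12 13)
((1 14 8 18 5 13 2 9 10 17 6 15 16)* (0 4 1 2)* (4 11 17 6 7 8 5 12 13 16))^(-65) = ((0 11 17 7 8 18 12 13)(1 14 5 16 2 9 10 6 15 4))^(-65) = (0 13 12 18 8 7 17 11)(1 9)(2 4)(5 6)(10 14)(15 16)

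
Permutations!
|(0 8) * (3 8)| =3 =|(0 3 8)|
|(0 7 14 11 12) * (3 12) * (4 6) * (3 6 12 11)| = |(0 7 14 3 11 6 4 12)| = 8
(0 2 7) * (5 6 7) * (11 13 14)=(0 2 5 6 7)(11 13 14)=[2, 1, 5, 3, 4, 6, 7, 0, 8, 9, 10, 13, 12, 14, 11]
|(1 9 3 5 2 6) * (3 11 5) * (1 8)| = 7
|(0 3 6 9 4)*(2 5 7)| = 15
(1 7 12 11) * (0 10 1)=(0 10 1 7 12 11)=[10, 7, 2, 3, 4, 5, 6, 12, 8, 9, 1, 0, 11]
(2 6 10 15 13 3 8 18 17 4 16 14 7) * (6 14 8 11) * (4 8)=(2 14 7)(3 11 6 10 15 13)(4 16)(8 18 17)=[0, 1, 14, 11, 16, 5, 10, 2, 18, 9, 15, 6, 12, 3, 7, 13, 4, 8, 17]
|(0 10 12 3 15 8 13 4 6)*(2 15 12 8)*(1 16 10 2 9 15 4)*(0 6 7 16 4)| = |(0 2)(1 4 7 16 10 8 13)(3 12)(9 15)| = 14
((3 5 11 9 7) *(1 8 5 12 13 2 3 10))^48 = (13)(1 10 7 9 11 5 8)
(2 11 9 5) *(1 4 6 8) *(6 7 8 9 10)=(1 4 7 8)(2 11 10 6 9 5)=[0, 4, 11, 3, 7, 2, 9, 8, 1, 5, 6, 10]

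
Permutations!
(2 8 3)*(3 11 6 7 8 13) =(2 13 3)(6 7 8 11) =[0, 1, 13, 2, 4, 5, 7, 8, 11, 9, 10, 6, 12, 3]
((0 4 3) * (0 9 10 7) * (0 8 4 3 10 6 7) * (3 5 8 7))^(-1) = (0 10 4 8 5)(3 6 9)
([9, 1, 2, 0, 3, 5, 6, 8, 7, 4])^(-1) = [3, 1, 2, 4, 9, 5, 6, 8, 7, 0]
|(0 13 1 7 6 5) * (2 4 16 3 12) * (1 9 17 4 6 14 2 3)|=12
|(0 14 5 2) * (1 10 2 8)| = 7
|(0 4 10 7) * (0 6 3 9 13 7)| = |(0 4 10)(3 9 13 7 6)| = 15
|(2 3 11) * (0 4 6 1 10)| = |(0 4 6 1 10)(2 3 11)| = 15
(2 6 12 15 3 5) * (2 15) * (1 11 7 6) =(1 11 7 6 12 2)(3 5 15) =[0, 11, 1, 5, 4, 15, 12, 6, 8, 9, 10, 7, 2, 13, 14, 3]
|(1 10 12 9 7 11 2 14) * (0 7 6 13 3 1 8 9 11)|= 22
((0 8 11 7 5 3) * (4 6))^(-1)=((0 8 11 7 5 3)(4 6))^(-1)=(0 3 5 7 11 8)(4 6)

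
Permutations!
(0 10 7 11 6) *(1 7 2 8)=[10, 7, 8, 3, 4, 5, 0, 11, 1, 9, 2, 6]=(0 10 2 8 1 7 11 6)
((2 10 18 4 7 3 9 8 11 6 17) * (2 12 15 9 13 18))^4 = ((2 10)(3 13 18 4 7)(6 17 12 15 9 8 11))^4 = (3 7 4 18 13)(6 9 17 8 12 11 15)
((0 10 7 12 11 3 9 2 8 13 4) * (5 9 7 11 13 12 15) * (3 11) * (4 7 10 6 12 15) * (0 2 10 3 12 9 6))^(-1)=(2 4 7 13 12 10 9 6 5 15 8)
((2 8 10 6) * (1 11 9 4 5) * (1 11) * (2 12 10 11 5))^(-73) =(2 11 4 8 9)(6 10 12)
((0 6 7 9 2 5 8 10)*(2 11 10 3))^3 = (0 9)(2 3 8 5)(6 11)(7 10)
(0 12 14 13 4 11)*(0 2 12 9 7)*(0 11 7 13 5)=(0 9 13 4 7 11 2 12 14 5)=[9, 1, 12, 3, 7, 0, 6, 11, 8, 13, 10, 2, 14, 4, 5]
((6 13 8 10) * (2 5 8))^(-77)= ((2 5 8 10 6 13))^(-77)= (2 5 8 10 6 13)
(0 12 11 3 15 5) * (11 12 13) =(0 13 11 3 15 5) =[13, 1, 2, 15, 4, 0, 6, 7, 8, 9, 10, 3, 12, 11, 14, 5]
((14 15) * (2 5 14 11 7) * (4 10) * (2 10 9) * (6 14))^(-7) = (2 14 7 9 6 11 4 5 15 10)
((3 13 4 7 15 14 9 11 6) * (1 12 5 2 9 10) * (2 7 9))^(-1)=((1 12 5 7 15 14 10)(3 13 4 9 11 6))^(-1)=(1 10 14 15 7 5 12)(3 6 11 9 4 13)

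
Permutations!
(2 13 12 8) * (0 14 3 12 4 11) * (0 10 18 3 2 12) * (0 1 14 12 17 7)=(0 12 8 17 7)(1 14 2 13 4 11 10 18 3)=[12, 14, 13, 1, 11, 5, 6, 0, 17, 9, 18, 10, 8, 4, 2, 15, 16, 7, 3]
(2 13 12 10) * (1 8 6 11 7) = (1 8 6 11 7)(2 13 12 10) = [0, 8, 13, 3, 4, 5, 11, 1, 6, 9, 2, 7, 10, 12]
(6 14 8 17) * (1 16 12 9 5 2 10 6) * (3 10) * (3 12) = (1 16 3 10 6 14 8 17)(2 12 9 5) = [0, 16, 12, 10, 4, 2, 14, 7, 17, 5, 6, 11, 9, 13, 8, 15, 3, 1]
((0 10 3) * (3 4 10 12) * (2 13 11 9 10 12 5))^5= ((0 5 2 13 11 9 10 4 12 3))^5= (0 9)(2 4)(3 11)(5 10)(12 13)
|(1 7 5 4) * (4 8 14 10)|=7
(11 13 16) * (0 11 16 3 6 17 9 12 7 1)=(0 11 13 3 6 17 9 12 7 1)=[11, 0, 2, 6, 4, 5, 17, 1, 8, 12, 10, 13, 7, 3, 14, 15, 16, 9]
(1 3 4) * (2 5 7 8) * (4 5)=(1 3 5 7 8 2 4)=[0, 3, 4, 5, 1, 7, 6, 8, 2]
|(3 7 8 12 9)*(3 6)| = 6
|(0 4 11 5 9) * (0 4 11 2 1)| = |(0 11 5 9 4 2 1)| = 7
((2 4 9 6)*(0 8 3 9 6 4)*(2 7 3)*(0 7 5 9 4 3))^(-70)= ((0 8 2 7)(3 4 6 5 9))^(-70)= (9)(0 2)(7 8)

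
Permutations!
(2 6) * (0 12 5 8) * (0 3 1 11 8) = [12, 11, 6, 1, 4, 0, 2, 7, 3, 9, 10, 8, 5] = (0 12 5)(1 11 8 3)(2 6)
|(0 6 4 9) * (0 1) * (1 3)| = |(0 6 4 9 3 1)| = 6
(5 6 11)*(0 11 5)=(0 11)(5 6)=[11, 1, 2, 3, 4, 6, 5, 7, 8, 9, 10, 0]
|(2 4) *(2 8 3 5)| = 5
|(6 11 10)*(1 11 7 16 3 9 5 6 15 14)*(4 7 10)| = |(1 11 4 7 16 3 9 5 6 10 15 14)| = 12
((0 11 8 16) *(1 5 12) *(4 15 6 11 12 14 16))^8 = (0 1 14)(4 11 15 8 6)(5 16 12) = ((0 12 1 5 14 16)(4 15 6 11 8))^8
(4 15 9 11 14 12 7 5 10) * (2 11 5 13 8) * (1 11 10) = (1 11 14 12 7 13 8 2 10 4 15 9 5) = [0, 11, 10, 3, 15, 1, 6, 13, 2, 5, 4, 14, 7, 8, 12, 9]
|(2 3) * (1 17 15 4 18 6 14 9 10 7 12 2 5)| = 14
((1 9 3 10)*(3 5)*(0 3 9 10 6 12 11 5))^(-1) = ((0 3 6 12 11 5 9)(1 10))^(-1) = (0 9 5 11 12 6 3)(1 10)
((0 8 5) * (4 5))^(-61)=((0 8 4 5))^(-61)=(0 5 4 8)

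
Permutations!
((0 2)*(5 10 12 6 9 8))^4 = (5 9 12)(6 10 8)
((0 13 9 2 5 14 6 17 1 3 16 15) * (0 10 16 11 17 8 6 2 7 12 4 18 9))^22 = ((0 13)(1 3 11 17)(2 5 14)(4 18 9 7 12)(6 8)(10 16 15))^22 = (1 11)(2 5 14)(3 17)(4 9 12 18 7)(10 16 15)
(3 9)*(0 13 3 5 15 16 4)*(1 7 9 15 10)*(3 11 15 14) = (0 13 11 15 16 4)(1 7 9 5 10)(3 14) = [13, 7, 2, 14, 0, 10, 6, 9, 8, 5, 1, 15, 12, 11, 3, 16, 4]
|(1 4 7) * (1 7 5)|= 3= |(7)(1 4 5)|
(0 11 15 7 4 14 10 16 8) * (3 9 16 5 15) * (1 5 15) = (0 11 3 9 16 8)(1 5)(4 14 10 15 7) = [11, 5, 2, 9, 14, 1, 6, 4, 0, 16, 15, 3, 12, 13, 10, 7, 8]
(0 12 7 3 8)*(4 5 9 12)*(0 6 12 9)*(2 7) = [4, 1, 7, 8, 5, 0, 12, 3, 6, 9, 10, 11, 2] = (0 4 5)(2 7 3 8 6 12)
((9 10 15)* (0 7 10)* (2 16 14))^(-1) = (0 9 15 10 7)(2 14 16)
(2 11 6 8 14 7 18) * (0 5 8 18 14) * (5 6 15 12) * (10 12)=(0 6 18 2 11 15 10 12 5 8)(7 14)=[6, 1, 11, 3, 4, 8, 18, 14, 0, 9, 12, 15, 5, 13, 7, 10, 16, 17, 2]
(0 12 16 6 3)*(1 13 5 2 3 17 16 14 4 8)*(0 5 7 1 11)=(0 12 14 4 8 11)(1 13 7)(2 3 5)(6 17 16)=[12, 13, 3, 5, 8, 2, 17, 1, 11, 9, 10, 0, 14, 7, 4, 15, 6, 16]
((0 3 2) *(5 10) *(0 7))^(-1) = (0 7 2 3)(5 10)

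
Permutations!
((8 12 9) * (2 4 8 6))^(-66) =((2 4 8 12 9 6))^(-66) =(12)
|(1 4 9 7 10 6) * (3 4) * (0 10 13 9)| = 6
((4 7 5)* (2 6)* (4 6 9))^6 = (9)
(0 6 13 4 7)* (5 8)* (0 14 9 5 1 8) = (0 6 13 4 7 14 9 5)(1 8) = [6, 8, 2, 3, 7, 0, 13, 14, 1, 5, 10, 11, 12, 4, 9]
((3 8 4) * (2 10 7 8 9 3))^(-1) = ((2 10 7 8 4)(3 9))^(-1) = (2 4 8 7 10)(3 9)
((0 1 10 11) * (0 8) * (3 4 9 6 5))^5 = (11) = ((0 1 10 11 8)(3 4 9 6 5))^5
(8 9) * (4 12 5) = [0, 1, 2, 3, 12, 4, 6, 7, 9, 8, 10, 11, 5] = (4 12 5)(8 9)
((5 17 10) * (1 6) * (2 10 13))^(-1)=((1 6)(2 10 5 17 13))^(-1)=(1 6)(2 13 17 5 10)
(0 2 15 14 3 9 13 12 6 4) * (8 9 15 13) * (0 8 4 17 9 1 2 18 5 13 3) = (0 18 5 13 12 6 17 9 4 8 1 2 3 15 14) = [18, 2, 3, 15, 8, 13, 17, 7, 1, 4, 10, 11, 6, 12, 0, 14, 16, 9, 5]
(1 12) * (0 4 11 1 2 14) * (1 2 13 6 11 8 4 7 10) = (0 7 10 1 12 13 6 11 2 14)(4 8) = [7, 12, 14, 3, 8, 5, 11, 10, 4, 9, 1, 2, 13, 6, 0]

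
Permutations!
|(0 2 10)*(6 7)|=6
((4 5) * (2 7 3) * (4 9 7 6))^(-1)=(2 3 7 9 5 4 6)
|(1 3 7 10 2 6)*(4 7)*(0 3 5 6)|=6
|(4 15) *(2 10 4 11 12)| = 6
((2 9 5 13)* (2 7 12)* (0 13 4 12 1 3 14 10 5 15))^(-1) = (0 15 9 2 12 4 5 10 14 3 1 7 13)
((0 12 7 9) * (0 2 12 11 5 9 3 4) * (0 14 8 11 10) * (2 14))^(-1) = ((0 10)(2 12 7 3 4)(5 9 14 8 11))^(-1) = (0 10)(2 4 3 7 12)(5 11 8 14 9)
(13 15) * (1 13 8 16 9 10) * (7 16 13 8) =[0, 8, 2, 3, 4, 5, 6, 16, 13, 10, 1, 11, 12, 15, 14, 7, 9] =(1 8 13 15 7 16 9 10)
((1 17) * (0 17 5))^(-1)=(0 5 1 17)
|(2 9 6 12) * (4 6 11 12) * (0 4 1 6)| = |(0 4)(1 6)(2 9 11 12)| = 4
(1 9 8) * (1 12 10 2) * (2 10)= (1 9 8 12 2)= [0, 9, 1, 3, 4, 5, 6, 7, 12, 8, 10, 11, 2]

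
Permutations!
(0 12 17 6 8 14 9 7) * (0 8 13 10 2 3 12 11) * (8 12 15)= (0 11)(2 3 15 8 14 9 7 12 17 6 13 10)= [11, 1, 3, 15, 4, 5, 13, 12, 14, 7, 2, 0, 17, 10, 9, 8, 16, 6]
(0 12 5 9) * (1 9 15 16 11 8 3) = (0 12 5 15 16 11 8 3 1 9) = [12, 9, 2, 1, 4, 15, 6, 7, 3, 0, 10, 8, 5, 13, 14, 16, 11]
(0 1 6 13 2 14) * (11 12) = (0 1 6 13 2 14)(11 12) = [1, 6, 14, 3, 4, 5, 13, 7, 8, 9, 10, 12, 11, 2, 0]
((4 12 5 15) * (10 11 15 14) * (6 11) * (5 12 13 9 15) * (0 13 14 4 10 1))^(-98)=((0 13 9 15 10 6 11 5 4 14 1))^(-98)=(0 13 9 15 10 6 11 5 4 14 1)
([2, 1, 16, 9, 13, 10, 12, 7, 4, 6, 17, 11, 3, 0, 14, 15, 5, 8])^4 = (0 10 13 5 4 16 8 2 17)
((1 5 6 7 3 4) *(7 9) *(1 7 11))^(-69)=((1 5 6 9 11)(3 4 7))^(-69)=(1 5 6 9 11)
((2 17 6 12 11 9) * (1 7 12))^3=((1 7 12 11 9 2 17 6))^3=(1 11 17 7 9 6 12 2)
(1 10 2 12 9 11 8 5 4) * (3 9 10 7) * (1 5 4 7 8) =(1 8 4 5 7 3 9 11)(2 12 10) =[0, 8, 12, 9, 5, 7, 6, 3, 4, 11, 2, 1, 10]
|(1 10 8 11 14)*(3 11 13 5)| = 8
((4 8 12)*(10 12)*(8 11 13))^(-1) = (4 12 10 8 13 11)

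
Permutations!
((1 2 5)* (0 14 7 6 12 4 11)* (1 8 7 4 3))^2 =(0 4)(1 5 7 12)(2 8 6 3)(11 14)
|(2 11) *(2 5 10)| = |(2 11 5 10)| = 4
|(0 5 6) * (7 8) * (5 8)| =|(0 8 7 5 6)| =5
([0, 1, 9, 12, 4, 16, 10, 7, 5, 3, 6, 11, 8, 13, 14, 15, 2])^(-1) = [0, 1, 16, 9, 4, 8, 10, 7, 12, 2, 6, 11, 3, 13, 14, 15, 5]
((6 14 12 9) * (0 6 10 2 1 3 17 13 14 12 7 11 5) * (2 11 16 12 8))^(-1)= ((0 6 8 2 1 3 17 13 14 7 16 12 9 10 11 5))^(-1)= (0 5 11 10 9 12 16 7 14 13 17 3 1 2 8 6)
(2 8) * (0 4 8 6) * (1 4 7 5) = (0 7 5 1 4 8 2 6) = [7, 4, 6, 3, 8, 1, 0, 5, 2]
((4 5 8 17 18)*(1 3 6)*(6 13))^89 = (1 3 13 6)(4 18 17 8 5)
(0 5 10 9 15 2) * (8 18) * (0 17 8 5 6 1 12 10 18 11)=(0 6 1 12 10 9 15 2 17 8 11)(5 18)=[6, 12, 17, 3, 4, 18, 1, 7, 11, 15, 9, 0, 10, 13, 14, 2, 16, 8, 5]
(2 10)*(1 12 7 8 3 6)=[0, 12, 10, 6, 4, 5, 1, 8, 3, 9, 2, 11, 7]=(1 12 7 8 3 6)(2 10)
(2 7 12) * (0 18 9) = (0 18 9)(2 7 12) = [18, 1, 7, 3, 4, 5, 6, 12, 8, 0, 10, 11, 2, 13, 14, 15, 16, 17, 9]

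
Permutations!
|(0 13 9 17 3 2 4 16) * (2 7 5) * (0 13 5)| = |(0 5 2 4 16 13 9 17 3 7)| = 10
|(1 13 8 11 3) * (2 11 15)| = 7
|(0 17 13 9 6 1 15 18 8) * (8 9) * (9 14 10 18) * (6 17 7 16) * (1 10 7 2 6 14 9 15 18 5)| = 33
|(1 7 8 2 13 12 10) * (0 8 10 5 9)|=|(0 8 2 13 12 5 9)(1 7 10)|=21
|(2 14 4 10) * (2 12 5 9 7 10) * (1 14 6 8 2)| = |(1 14 4)(2 6 8)(5 9 7 10 12)| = 15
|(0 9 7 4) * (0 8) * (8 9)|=|(0 8)(4 9 7)|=6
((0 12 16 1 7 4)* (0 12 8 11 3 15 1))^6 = ((0 8 11 3 15 1 7 4 12 16))^6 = (0 7 11 12 15)(1 8 4 3 16)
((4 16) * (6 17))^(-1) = ((4 16)(6 17))^(-1) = (4 16)(6 17)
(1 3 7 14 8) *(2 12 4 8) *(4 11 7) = [0, 3, 12, 4, 8, 5, 6, 14, 1, 9, 10, 7, 11, 13, 2] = (1 3 4 8)(2 12 11 7 14)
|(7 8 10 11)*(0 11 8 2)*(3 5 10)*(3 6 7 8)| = 6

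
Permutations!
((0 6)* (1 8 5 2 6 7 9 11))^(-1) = ((0 7 9 11 1 8 5 2 6))^(-1) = (0 6 2 5 8 1 11 9 7)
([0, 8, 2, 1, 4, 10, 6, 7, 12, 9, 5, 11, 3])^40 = (12)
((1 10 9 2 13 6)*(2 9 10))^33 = ((1 2 13 6))^33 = (1 2 13 6)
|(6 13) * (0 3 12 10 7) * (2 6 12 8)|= |(0 3 8 2 6 13 12 10 7)|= 9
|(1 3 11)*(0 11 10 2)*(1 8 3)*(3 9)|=|(0 11 8 9 3 10 2)|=7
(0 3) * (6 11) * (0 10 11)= (0 3 10 11 6)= [3, 1, 2, 10, 4, 5, 0, 7, 8, 9, 11, 6]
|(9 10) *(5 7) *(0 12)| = 2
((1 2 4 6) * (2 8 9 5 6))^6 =(1 8 9 5 6)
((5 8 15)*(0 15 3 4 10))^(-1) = ((0 15 5 8 3 4 10))^(-1) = (0 10 4 3 8 5 15)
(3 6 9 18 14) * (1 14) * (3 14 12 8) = (1 12 8 3 6 9 18) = [0, 12, 2, 6, 4, 5, 9, 7, 3, 18, 10, 11, 8, 13, 14, 15, 16, 17, 1]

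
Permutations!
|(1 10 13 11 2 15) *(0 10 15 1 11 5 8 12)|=|(0 10 13 5 8 12)(1 15 11 2)|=12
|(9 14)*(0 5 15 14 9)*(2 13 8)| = |(0 5 15 14)(2 13 8)| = 12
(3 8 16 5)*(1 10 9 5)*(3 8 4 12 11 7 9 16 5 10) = (1 3 4 12 11 7 9 10 16)(5 8) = [0, 3, 2, 4, 12, 8, 6, 9, 5, 10, 16, 7, 11, 13, 14, 15, 1]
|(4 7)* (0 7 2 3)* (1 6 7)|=7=|(0 1 6 7 4 2 3)|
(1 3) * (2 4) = (1 3)(2 4) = [0, 3, 4, 1, 2]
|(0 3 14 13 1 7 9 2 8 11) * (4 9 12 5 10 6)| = |(0 3 14 13 1 7 12 5 10 6 4 9 2 8 11)| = 15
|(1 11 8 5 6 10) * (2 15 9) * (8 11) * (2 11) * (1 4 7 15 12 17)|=13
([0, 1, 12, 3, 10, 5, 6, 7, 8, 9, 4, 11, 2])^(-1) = [0, 1, 12, 3, 10, 5, 6, 7, 8, 9, 4, 11, 2]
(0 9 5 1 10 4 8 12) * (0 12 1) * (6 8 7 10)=(12)(0 9 5)(1 6 8)(4 7 10)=[9, 6, 2, 3, 7, 0, 8, 10, 1, 5, 4, 11, 12]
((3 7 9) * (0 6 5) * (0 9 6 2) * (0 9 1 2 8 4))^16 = (0 8 4)(1 9 7 5 2 3 6)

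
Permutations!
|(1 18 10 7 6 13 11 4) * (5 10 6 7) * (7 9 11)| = 8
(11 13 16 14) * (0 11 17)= (0 11 13 16 14 17)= [11, 1, 2, 3, 4, 5, 6, 7, 8, 9, 10, 13, 12, 16, 17, 15, 14, 0]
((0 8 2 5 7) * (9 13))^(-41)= ((0 8 2 5 7)(9 13))^(-41)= (0 7 5 2 8)(9 13)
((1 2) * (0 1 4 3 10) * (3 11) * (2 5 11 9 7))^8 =((0 1 5 11 3 10)(2 4 9 7))^8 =(0 5 3)(1 11 10)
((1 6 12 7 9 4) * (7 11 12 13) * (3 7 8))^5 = (1 7 13 4 3 6 9 8)(11 12)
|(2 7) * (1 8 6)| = |(1 8 6)(2 7)| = 6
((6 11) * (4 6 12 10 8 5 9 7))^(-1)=(4 7 9 5 8 10 12 11 6)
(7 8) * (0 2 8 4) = (0 2 8 7 4) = [2, 1, 8, 3, 0, 5, 6, 4, 7]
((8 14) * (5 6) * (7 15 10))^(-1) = ((5 6)(7 15 10)(8 14))^(-1) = (5 6)(7 10 15)(8 14)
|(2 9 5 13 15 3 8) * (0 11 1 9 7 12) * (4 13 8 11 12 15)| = |(0 12)(1 9 5 8 2 7 15 3 11)(4 13)| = 18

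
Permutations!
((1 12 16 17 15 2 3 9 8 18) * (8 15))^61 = ((1 12 16 17 8 18)(2 3 9 15))^61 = (1 12 16 17 8 18)(2 3 9 15)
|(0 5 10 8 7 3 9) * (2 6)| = 14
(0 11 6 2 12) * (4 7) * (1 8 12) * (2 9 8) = (0 11 6 9 8 12)(1 2)(4 7) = [11, 2, 1, 3, 7, 5, 9, 4, 12, 8, 10, 6, 0]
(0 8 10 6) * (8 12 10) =(0 12 10 6) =[12, 1, 2, 3, 4, 5, 0, 7, 8, 9, 6, 11, 10]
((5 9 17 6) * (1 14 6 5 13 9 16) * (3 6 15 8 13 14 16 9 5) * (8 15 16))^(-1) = ((1 8 13 5 9 17 3 6 14 16))^(-1) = (1 16 14 6 3 17 9 5 13 8)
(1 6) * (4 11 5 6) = (1 4 11 5 6) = [0, 4, 2, 3, 11, 6, 1, 7, 8, 9, 10, 5]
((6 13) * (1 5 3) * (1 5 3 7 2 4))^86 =((1 3 5 7 2 4)(6 13))^86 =(13)(1 5 2)(3 7 4)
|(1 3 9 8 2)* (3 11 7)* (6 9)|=8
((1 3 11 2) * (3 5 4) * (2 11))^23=((11)(1 5 4 3 2))^23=(11)(1 3 5 2 4)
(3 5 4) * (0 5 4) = (0 5)(3 4) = [5, 1, 2, 4, 3, 0]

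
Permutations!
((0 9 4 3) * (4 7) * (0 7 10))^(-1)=((0 9 10)(3 7 4))^(-1)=(0 10 9)(3 4 7)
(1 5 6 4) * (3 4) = [0, 5, 2, 4, 1, 6, 3] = (1 5 6 3 4)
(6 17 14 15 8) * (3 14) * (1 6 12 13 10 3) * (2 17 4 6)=(1 2 17)(3 14 15 8 12 13 10)(4 6)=[0, 2, 17, 14, 6, 5, 4, 7, 12, 9, 3, 11, 13, 10, 15, 8, 16, 1]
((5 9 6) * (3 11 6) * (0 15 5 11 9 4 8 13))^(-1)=(0 13 8 4 5 15)(3 9)(6 11)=((0 15 5 4 8 13)(3 9)(6 11))^(-1)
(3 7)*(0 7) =(0 7 3) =[7, 1, 2, 0, 4, 5, 6, 3]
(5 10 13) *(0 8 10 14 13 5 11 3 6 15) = (0 8 10 5 14 13 11 3 6 15) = [8, 1, 2, 6, 4, 14, 15, 7, 10, 9, 5, 3, 12, 11, 13, 0]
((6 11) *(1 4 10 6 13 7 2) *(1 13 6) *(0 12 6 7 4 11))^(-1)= ((0 12 6)(1 11 7 2 13 4 10))^(-1)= (0 6 12)(1 10 4 13 2 7 11)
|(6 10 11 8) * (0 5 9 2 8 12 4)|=10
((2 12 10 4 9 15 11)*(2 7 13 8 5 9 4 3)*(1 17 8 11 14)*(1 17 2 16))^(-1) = (1 16 3 10 12 2)(5 8 17 14 15 9)(7 11 13)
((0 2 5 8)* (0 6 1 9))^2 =(0 5 6 9 2 8 1)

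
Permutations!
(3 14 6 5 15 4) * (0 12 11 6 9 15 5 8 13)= (0 12 11 6 8 13)(3 14 9 15 4)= [12, 1, 2, 14, 3, 5, 8, 7, 13, 15, 10, 6, 11, 0, 9, 4]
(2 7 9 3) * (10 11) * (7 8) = (2 8 7 9 3)(10 11) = [0, 1, 8, 2, 4, 5, 6, 9, 7, 3, 11, 10]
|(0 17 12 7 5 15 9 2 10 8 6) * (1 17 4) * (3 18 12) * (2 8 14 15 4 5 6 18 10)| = |(0 5 4 1 17 3 10 14 15 9 8 18 12 7 6)| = 15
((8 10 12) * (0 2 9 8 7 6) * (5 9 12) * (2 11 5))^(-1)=(0 6 7 12 2 10 8 9 5 11)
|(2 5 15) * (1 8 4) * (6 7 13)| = |(1 8 4)(2 5 15)(6 7 13)| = 3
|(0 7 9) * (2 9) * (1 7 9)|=6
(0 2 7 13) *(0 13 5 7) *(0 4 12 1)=[2, 0, 4, 3, 12, 7, 6, 5, 8, 9, 10, 11, 1, 13]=(13)(0 2 4 12 1)(5 7)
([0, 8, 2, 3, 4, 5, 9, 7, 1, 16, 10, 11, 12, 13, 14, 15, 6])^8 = (6 16 9)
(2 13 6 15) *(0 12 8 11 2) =(0 12 8 11 2 13 6 15) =[12, 1, 13, 3, 4, 5, 15, 7, 11, 9, 10, 2, 8, 6, 14, 0]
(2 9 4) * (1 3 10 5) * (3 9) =(1 9 4 2 3 10 5) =[0, 9, 3, 10, 2, 1, 6, 7, 8, 4, 5]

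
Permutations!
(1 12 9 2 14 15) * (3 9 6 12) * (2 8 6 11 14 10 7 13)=(1 3 9 8 6 12 11 14 15)(2 10 7 13)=[0, 3, 10, 9, 4, 5, 12, 13, 6, 8, 7, 14, 11, 2, 15, 1]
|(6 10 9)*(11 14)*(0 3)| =6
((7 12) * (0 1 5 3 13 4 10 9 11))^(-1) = (0 11 9 10 4 13 3 5 1)(7 12)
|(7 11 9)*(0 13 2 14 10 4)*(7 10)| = |(0 13 2 14 7 11 9 10 4)| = 9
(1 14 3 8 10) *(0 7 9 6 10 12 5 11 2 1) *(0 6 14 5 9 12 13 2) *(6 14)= (0 7 12 9 6 10 14 3 8 13 2 1 5 11)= [7, 5, 1, 8, 4, 11, 10, 12, 13, 6, 14, 0, 9, 2, 3]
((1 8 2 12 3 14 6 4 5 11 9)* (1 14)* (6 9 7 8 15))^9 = ((1 15 6 4 5 11 7 8 2 12 3)(9 14))^9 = (1 12 8 11 4 15 3 2 7 5 6)(9 14)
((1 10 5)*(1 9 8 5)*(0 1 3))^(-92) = ((0 1 10 3)(5 9 8))^(-92) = (10)(5 9 8)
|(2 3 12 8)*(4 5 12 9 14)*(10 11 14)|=10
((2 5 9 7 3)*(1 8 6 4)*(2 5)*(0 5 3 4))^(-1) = (0 6 8 1 4 7 9 5)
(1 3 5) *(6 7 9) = (1 3 5)(6 7 9) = [0, 3, 2, 5, 4, 1, 7, 9, 8, 6]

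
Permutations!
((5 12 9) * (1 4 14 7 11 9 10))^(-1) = (1 10 12 5 9 11 7 14 4)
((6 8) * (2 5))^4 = (8)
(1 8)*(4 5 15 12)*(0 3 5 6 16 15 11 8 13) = (0 3 5 11 8 1 13)(4 6 16 15 12) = [3, 13, 2, 5, 6, 11, 16, 7, 1, 9, 10, 8, 4, 0, 14, 12, 15]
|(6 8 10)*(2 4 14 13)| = 12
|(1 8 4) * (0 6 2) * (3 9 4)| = |(0 6 2)(1 8 3 9 4)| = 15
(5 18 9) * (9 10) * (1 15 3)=(1 15 3)(5 18 10 9)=[0, 15, 2, 1, 4, 18, 6, 7, 8, 5, 9, 11, 12, 13, 14, 3, 16, 17, 10]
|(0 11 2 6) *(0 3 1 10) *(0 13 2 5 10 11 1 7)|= 10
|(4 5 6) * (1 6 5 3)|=|(1 6 4 3)|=4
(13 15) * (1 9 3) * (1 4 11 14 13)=(1 9 3 4 11 14 13 15)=[0, 9, 2, 4, 11, 5, 6, 7, 8, 3, 10, 14, 12, 15, 13, 1]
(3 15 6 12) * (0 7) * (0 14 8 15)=[7, 1, 2, 0, 4, 5, 12, 14, 15, 9, 10, 11, 3, 13, 8, 6]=(0 7 14 8 15 6 12 3)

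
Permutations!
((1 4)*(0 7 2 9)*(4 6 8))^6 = ((0 7 2 9)(1 6 8 4))^6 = (0 2)(1 8)(4 6)(7 9)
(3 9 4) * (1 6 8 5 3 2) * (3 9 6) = (1 3 6 8 5 9 4 2) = [0, 3, 1, 6, 2, 9, 8, 7, 5, 4]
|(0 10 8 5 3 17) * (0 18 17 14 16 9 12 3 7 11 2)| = 70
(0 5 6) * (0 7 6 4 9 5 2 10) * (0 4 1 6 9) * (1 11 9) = [2, 6, 10, 3, 0, 11, 7, 1, 8, 5, 4, 9] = (0 2 10 4)(1 6 7)(5 11 9)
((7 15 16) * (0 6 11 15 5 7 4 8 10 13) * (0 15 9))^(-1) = ((0 6 11 9)(4 8 10 13 15 16)(5 7))^(-1) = (0 9 11 6)(4 16 15 13 10 8)(5 7)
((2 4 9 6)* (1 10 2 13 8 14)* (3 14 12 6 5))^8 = ((1 10 2 4 9 5 3 14)(6 13 8 12))^8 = (14)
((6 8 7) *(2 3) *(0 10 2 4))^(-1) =((0 10 2 3 4)(6 8 7))^(-1) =(0 4 3 2 10)(6 7 8)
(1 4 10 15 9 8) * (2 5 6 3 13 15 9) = (1 4 10 9 8)(2 5 6 3 13 15) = [0, 4, 5, 13, 10, 6, 3, 7, 1, 8, 9, 11, 12, 15, 14, 2]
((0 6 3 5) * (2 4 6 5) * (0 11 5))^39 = (2 3 6 4)(5 11)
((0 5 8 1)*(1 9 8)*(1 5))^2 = ((0 1)(8 9))^2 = (9)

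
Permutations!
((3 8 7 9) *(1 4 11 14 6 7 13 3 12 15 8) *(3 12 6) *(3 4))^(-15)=((1 3)(4 11 14)(6 7 9)(8 13 12 15))^(-15)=(1 3)(8 13 12 15)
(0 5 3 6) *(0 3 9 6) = (0 5 9 6 3) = [5, 1, 2, 0, 4, 9, 3, 7, 8, 6]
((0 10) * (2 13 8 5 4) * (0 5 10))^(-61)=((2 13 8 10 5 4))^(-61)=(2 4 5 10 8 13)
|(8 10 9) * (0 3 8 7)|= 6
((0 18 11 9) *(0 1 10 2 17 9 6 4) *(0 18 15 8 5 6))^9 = (0 15 8 5 6 4 18 11)(1 9 17 2 10)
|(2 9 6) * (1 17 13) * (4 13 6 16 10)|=9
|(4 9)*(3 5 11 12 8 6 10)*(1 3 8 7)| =6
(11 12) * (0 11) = (0 11 12) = [11, 1, 2, 3, 4, 5, 6, 7, 8, 9, 10, 12, 0]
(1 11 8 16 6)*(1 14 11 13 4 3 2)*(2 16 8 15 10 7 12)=(1 13 4 3 16 6 14 11 15 10 7 12 2)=[0, 13, 1, 16, 3, 5, 14, 12, 8, 9, 7, 15, 2, 4, 11, 10, 6]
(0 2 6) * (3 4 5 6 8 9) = [2, 1, 8, 4, 5, 6, 0, 7, 9, 3] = (0 2 8 9 3 4 5 6)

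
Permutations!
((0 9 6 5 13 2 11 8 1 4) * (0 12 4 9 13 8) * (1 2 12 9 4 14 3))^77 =((0 13 12 14 3 1 4 9 6 5 8 2 11))^77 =(0 11 2 8 5 6 9 4 1 3 14 12 13)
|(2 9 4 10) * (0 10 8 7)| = 7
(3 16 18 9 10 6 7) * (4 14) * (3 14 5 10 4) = (3 16 18 9 4 5 10 6 7 14) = [0, 1, 2, 16, 5, 10, 7, 14, 8, 4, 6, 11, 12, 13, 3, 15, 18, 17, 9]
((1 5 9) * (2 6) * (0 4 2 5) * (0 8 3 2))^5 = (0 4)(1 5 2 8 9 6 3)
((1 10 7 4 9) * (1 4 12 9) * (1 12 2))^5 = (1 10 7 2)(4 9 12) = ((1 10 7 2)(4 12 9))^5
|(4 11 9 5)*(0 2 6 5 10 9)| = 6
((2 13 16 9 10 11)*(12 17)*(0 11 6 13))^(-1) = (0 2 11)(6 10 9 16 13)(12 17)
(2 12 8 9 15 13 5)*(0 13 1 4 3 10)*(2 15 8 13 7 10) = (0 7 10)(1 4 3 2 12 13 5 15)(8 9) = [7, 4, 12, 2, 3, 15, 6, 10, 9, 8, 0, 11, 13, 5, 14, 1]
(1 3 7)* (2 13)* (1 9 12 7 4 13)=[0, 3, 1, 4, 13, 5, 6, 9, 8, 12, 10, 11, 7, 2]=(1 3 4 13 2)(7 9 12)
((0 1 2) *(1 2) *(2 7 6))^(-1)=(0 2 6 7)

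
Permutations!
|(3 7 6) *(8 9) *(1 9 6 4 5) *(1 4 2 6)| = |(1 9 8)(2 6 3 7)(4 5)| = 12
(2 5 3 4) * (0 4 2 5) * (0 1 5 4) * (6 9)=(1 5 3 2)(6 9)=[0, 5, 1, 2, 4, 3, 9, 7, 8, 6]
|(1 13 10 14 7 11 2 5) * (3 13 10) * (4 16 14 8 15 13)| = 13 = |(1 10 8 15 13 3 4 16 14 7 11 2 5)|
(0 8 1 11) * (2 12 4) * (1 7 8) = (0 1 11)(2 12 4)(7 8) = [1, 11, 12, 3, 2, 5, 6, 8, 7, 9, 10, 0, 4]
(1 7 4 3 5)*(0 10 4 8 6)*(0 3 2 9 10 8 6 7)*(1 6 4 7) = [8, 0, 9, 5, 2, 6, 3, 4, 1, 10, 7] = (0 8 1)(2 9 10 7 4)(3 5 6)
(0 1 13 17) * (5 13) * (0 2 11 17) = [1, 5, 11, 3, 4, 13, 6, 7, 8, 9, 10, 17, 12, 0, 14, 15, 16, 2] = (0 1 5 13)(2 11 17)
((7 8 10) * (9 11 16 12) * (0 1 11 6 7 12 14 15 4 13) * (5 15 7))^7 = ((0 1 11 16 14 7 8 10 12 9 6 5 15 4 13))^7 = (0 10 13 8 4 7 15 14 5 16 6 11 9 1 12)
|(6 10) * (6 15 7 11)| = 5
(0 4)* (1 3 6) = [4, 3, 2, 6, 0, 5, 1] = (0 4)(1 3 6)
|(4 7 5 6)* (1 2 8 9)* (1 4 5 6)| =8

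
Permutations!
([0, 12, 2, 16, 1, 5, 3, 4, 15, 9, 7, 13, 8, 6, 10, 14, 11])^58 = [0, 8, 2, 13, 12, 5, 11, 1, 14, 9, 4, 3, 15, 16, 7, 10, 6]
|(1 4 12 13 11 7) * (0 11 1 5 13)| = |(0 11 7 5 13 1 4 12)| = 8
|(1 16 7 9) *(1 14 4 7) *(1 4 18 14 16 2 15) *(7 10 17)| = |(1 2 15)(4 10 17 7 9 16)(14 18)| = 6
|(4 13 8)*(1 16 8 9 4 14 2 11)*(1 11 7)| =6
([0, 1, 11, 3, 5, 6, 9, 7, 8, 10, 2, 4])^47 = [0, 1, 9, 3, 2, 11, 4, 7, 8, 5, 6, 10]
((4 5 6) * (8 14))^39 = ((4 5 6)(8 14))^39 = (8 14)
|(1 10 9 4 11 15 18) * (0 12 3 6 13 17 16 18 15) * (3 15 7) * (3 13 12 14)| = 16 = |(0 14 3 6 12 15 7 13 17 16 18 1 10 9 4 11)|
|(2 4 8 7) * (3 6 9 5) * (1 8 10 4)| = 4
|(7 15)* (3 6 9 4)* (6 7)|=6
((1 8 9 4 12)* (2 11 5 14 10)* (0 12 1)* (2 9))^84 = (1 11 10)(2 14 4)(5 9 8)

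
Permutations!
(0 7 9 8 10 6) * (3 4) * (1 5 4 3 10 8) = [7, 5, 2, 3, 10, 4, 0, 9, 8, 1, 6] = (0 7 9 1 5 4 10 6)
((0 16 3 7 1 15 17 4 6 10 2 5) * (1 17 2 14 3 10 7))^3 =(0 14 15)(1 5 10)(2 16 3)(4 17 7 6)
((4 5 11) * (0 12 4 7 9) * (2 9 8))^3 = (0 5 8)(2 12 11)(4 7 9) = ((0 12 4 5 11 7 8 2 9))^3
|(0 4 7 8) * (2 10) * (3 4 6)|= |(0 6 3 4 7 8)(2 10)|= 6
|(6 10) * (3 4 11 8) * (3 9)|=|(3 4 11 8 9)(6 10)|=10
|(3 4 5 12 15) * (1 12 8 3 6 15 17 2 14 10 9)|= 28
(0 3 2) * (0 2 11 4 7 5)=(0 3 11 4 7 5)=[3, 1, 2, 11, 7, 0, 6, 5, 8, 9, 10, 4]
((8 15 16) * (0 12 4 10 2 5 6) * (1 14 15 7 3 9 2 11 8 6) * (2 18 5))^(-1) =(0 6 16 15 14 1 5 18 9 3 7 8 11 10 4 12)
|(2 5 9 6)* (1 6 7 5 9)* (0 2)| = 7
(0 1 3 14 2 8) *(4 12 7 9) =(0 1 3 14 2 8)(4 12 7 9) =[1, 3, 8, 14, 12, 5, 6, 9, 0, 4, 10, 11, 7, 13, 2]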